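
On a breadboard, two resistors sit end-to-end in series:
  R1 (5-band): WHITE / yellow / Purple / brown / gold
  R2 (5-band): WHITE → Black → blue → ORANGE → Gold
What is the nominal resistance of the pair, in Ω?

915470 Ω

R1: white, yellow, violet → 947; brown ×10 → 9470 Ω.
R2: white, black, blue → 906; orange ×10^3 → 906000 Ω.
Series: 9470 + 906000 = 915470 Ω.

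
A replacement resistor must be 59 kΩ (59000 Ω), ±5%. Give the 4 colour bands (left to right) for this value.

green, white, orange, gold

59000 Ω = 59 × 10^3.
5 → green
9 → white
Multiplier 10^3 → orange.
±5% tolerance → gold.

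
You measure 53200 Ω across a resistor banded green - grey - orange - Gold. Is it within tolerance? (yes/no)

no

Green → 5 (first significant figure)
Grey → 8 (second significant figure)
Orange → ×10^3 multiplier
Gold → ±5% tolerance
58 × 1000 = 58000 Ω
Allowed range: 55100 Ω to 60900 Ω.
53200 Ω lies outside that range.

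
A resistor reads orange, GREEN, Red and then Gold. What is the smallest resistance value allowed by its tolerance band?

Orange → 3 (first significant figure)
Green → 5 (second significant figure)
Red → ×10^2 multiplier
Gold → ±5% tolerance
35 × 100 = 3500 Ω
Smallest = 3500 × (1 − 5/100) = 3325 Ω.

3325 Ω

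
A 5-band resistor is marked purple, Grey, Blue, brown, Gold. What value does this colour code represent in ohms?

Violet → 7 (first significant figure)
Grey → 8 (second significant figure)
Blue → 6 (third significant figure)
Brown → ×10 multiplier
786 × 10 = 7860 Ω

7860 Ω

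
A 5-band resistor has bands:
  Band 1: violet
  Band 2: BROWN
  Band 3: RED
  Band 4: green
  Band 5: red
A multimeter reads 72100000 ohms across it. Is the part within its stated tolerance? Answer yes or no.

yes

Violet → 7 (first significant figure)
Brown → 1 (second significant figure)
Red → 2 (third significant figure)
Green → ×10^5 multiplier
Red → ±2% tolerance
712 × 100000 = 71200000 Ω
Allowed range: 69776000 Ω to 72624000 Ω.
72100000 ohms lies inside that range.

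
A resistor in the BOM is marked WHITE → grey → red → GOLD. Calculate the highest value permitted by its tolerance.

White → 9 (first significant figure)
Grey → 8 (second significant figure)
Red → ×10^2 multiplier
Gold → ±5% tolerance
98 × 100 = 9800 Ω
Highest = 9800 × (1 + 5/100) = 10290 Ω.

10290 Ω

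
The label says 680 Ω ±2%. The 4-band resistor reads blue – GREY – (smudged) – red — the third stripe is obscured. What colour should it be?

680 Ω = 68 × 10^1.
The third band is the multiplier, 10^1, which is brown.

brown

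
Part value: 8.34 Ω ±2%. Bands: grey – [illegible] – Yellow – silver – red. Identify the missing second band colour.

orange

8.34 Ω = 834 × 10^-2.
The second band gives digit 3 of the significand, and 3 is orange.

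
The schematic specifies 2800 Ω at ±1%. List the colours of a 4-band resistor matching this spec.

red, grey, red, brown

2800 Ω = 28 × 10^2.
2 → red
8 → grey
Multiplier 10^2 → red.
±1% tolerance → brown.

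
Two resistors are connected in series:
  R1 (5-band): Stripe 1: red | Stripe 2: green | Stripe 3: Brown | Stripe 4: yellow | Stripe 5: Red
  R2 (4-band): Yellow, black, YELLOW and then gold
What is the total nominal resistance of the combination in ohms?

R1: red, green, brown → 251; yellow ×10^4 → 2510000 Ω.
R2: yellow, black → 40; yellow ×10^4 → 400000 Ω.
Series: 2510000 + 400000 = 2910000 Ω.

2910000 Ω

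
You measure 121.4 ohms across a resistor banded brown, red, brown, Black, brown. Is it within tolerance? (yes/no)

Brown → 1 (first significant figure)
Red → 2 (second significant figure)
Brown → 1 (third significant figure)
Black → ×1 multiplier
Brown → ±1% tolerance
121 × 1 = 121 Ω
Allowed range: 119.79 Ω to 122.21 Ω.
121.4 ohms lies inside that range.

yes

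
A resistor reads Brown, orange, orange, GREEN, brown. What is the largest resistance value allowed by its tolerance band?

13433000 Ω

Brown → 1 (first significant figure)
Orange → 3 (second significant figure)
Orange → 3 (third significant figure)
Green → ×10^5 multiplier
Brown → ±1% tolerance
133 × 100000 = 13300000 Ω
Largest = 13300000 × (1 + 1/100) = 13433000 Ω.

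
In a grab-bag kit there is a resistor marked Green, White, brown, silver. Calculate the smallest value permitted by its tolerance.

Green → 5 (first significant figure)
White → 9 (second significant figure)
Brown → ×10 multiplier
Silver → ±10% tolerance
59 × 10 = 590 Ω
Smallest = 590 × (1 − 10/100) = 531 Ω.

531 Ω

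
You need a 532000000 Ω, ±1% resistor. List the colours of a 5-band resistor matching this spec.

green, orange, red, blue, brown

532000000 Ω = 532 × 10^6.
5 → green
3 → orange
2 → red
Multiplier 10^6 → blue.
±1% tolerance → brown.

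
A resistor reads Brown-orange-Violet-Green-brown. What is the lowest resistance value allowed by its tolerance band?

13563000 Ω

Brown → 1 (first significant figure)
Orange → 3 (second significant figure)
Violet → 7 (third significant figure)
Green → ×10^5 multiplier
Brown → ±1% tolerance
137 × 100000 = 13700000 Ω
Lowest = 13700000 × (1 − 1/100) = 13563000 Ω.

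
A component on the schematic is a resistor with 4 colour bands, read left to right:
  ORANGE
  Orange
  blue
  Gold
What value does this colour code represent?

33000000 Ω

Orange → 3 (first significant figure)
Orange → 3 (second significant figure)
Blue → ×10^6 multiplier
33 × 1000000 = 33000000 Ω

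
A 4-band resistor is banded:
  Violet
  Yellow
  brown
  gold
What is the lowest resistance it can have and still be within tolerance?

703 Ω

Violet → 7 (first significant figure)
Yellow → 4 (second significant figure)
Brown → ×10 multiplier
Gold → ±5% tolerance
74 × 10 = 740 Ω
Lowest = 740 × (1 − 5/100) = 703 Ω.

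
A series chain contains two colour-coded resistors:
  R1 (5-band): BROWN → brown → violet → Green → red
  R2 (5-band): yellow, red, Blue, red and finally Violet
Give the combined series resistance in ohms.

11742600 Ω

R1: brown, brown, violet → 117; green ×10^5 → 11700000 Ω.
R2: yellow, red, blue → 426; red ×10^2 → 42600 Ω.
Series: 11700000 + 42600 = 11742600 Ω.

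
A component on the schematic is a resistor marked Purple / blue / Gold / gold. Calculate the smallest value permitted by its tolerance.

Violet → 7 (first significant figure)
Blue → 6 (second significant figure)
Gold → ×0.1 multiplier
Gold → ±5% tolerance
76 × 0.1 = 7.6 Ω
Smallest = 7.6 × (1 − 5/100) = 7.22 Ω.

7.22 Ω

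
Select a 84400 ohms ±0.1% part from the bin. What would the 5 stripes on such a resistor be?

grey, yellow, yellow, red, violet

84400 Ω = 844 × 10^2.
8 → grey
4 → yellow
4 → yellow
Multiplier 10^2 → red.
±0.1% tolerance → violet.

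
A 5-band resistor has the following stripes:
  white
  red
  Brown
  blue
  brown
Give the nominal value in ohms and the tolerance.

921000000 Ω ±1%

White → 9 (first significant figure)
Red → 2 (second significant figure)
Brown → 1 (third significant figure)
Blue → ×10^6 multiplier
Brown → ±1% tolerance
921 × 1000000 = 921000000 Ω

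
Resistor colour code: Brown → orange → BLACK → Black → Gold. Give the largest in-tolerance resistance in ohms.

Brown → 1 (first significant figure)
Orange → 3 (second significant figure)
Black → 0 (third significant figure)
Black → ×1 multiplier
Gold → ±5% tolerance
130 × 1 = 130 Ω
Largest = 130 × (1 + 5/100) = 136.5 Ω.

136.5 Ω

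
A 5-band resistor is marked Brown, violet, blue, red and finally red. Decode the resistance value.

Brown → 1 (first significant figure)
Violet → 7 (second significant figure)
Blue → 6 (third significant figure)
Red → ×10^2 multiplier
176 × 100 = 17600 Ω

17600 Ω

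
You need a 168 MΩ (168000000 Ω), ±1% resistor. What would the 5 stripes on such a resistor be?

brown, blue, grey, blue, brown

168000000 Ω = 168 × 10^6.
1 → brown
6 → blue
8 → grey
Multiplier 10^6 → blue.
±1% tolerance → brown.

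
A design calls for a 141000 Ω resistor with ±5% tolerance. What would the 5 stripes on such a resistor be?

brown, yellow, brown, orange, gold

141000 Ω = 141 × 10^3.
1 → brown
4 → yellow
1 → brown
Multiplier 10^3 → orange.
±5% tolerance → gold.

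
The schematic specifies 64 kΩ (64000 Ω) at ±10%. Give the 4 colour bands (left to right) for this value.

64000 Ω = 64 × 10^3.
6 → blue
4 → yellow
Multiplier 10^3 → orange.
±10% tolerance → silver.

blue, yellow, orange, silver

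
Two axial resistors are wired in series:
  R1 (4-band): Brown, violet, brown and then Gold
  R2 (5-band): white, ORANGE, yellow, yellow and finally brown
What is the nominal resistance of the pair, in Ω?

R1: brown, violet → 17; brown ×10 → 170 Ω.
R2: white, orange, yellow → 934; yellow ×10^4 → 9340000 Ω.
Series: 170 + 9340000 = 9340170 Ω.

9340170 Ω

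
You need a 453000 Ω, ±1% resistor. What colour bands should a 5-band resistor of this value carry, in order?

453000 Ω = 453 × 10^3.
4 → yellow
5 → green
3 → orange
Multiplier 10^3 → orange.
±1% tolerance → brown.

yellow, green, orange, orange, brown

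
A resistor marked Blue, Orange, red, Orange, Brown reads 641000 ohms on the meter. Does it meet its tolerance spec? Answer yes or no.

no

Blue → 6 (first significant figure)
Orange → 3 (second significant figure)
Red → 2 (third significant figure)
Orange → ×10^3 multiplier
Brown → ±1% tolerance
632 × 1000 = 632000 Ω
Allowed range: 625680 Ω to 638320 Ω.
641000 ohms lies outside that range.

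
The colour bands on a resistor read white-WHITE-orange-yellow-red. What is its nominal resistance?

9930000 Ω

White → 9 (first significant figure)
White → 9 (second significant figure)
Orange → 3 (third significant figure)
Yellow → ×10^4 multiplier
993 × 10000 = 9930000 Ω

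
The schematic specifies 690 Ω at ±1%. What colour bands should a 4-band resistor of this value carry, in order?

690 Ω = 69 × 10^1.
6 → blue
9 → white
Multiplier 10^1 → brown.
±1% tolerance → brown.

blue, white, brown, brown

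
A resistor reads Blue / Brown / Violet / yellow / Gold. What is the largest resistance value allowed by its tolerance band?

Blue → 6 (first significant figure)
Brown → 1 (second significant figure)
Violet → 7 (third significant figure)
Yellow → ×10^4 multiplier
Gold → ±5% tolerance
617 × 10000 = 6170000 Ω
Largest = 6170000 × (1 + 5/100) = 6478500 Ω.

6478500 Ω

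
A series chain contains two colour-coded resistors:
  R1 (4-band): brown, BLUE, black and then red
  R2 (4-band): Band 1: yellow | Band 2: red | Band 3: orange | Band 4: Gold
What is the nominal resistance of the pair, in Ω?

R1: brown, blue → 16; black ×1 → 16 Ω.
R2: yellow, red → 42; orange ×10^3 → 42000 Ω.
Series: 16 + 42000 = 42016 Ω.

42016 Ω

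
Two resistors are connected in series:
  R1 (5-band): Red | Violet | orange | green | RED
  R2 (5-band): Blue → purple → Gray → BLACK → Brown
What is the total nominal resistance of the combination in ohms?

R1: red, violet, orange → 273; green ×10^5 → 27300000 Ω.
R2: blue, violet, grey → 678; black ×1 → 678 Ω.
Series: 27300000 + 678 = 27300678 Ω.

27300678 Ω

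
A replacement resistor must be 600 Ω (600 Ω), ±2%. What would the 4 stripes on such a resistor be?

600 Ω = 60 × 10^1.
6 → blue
0 → black
Multiplier 10^1 → brown.
±2% tolerance → red.

blue, black, brown, red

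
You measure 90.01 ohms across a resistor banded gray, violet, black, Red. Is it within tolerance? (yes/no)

Grey → 8 (first significant figure)
Violet → 7 (second significant figure)
Black → ×1 multiplier
Red → ±2% tolerance
87 × 1 = 87 Ω
Allowed range: 85.26 Ω to 88.74 Ω.
90.01 ohms lies outside that range.

no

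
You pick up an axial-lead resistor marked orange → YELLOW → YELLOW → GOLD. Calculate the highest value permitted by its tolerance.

357000 Ω

Orange → 3 (first significant figure)
Yellow → 4 (second significant figure)
Yellow → ×10^4 multiplier
Gold → ±5% tolerance
34 × 10000 = 340000 Ω
Highest = 340000 × (1 + 5/100) = 357000 Ω.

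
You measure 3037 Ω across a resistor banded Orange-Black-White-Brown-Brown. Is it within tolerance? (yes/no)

no

Orange → 3 (first significant figure)
Black → 0 (second significant figure)
White → 9 (third significant figure)
Brown → ×10 multiplier
Brown → ±1% tolerance
309 × 10 = 3090 Ω
Allowed range: 3059.1 Ω to 3120.9 Ω.
3037 Ω lies outside that range.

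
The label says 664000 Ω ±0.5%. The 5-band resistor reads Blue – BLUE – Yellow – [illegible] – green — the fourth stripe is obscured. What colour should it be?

orange

664000 Ω = 664 × 10^3.
The fourth band is the multiplier, 10^3, which is orange.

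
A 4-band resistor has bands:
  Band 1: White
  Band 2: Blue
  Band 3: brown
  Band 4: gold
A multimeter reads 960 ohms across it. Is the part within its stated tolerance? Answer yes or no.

yes

White → 9 (first significant figure)
Blue → 6 (second significant figure)
Brown → ×10 multiplier
Gold → ±5% tolerance
96 × 10 = 960 Ω
Allowed range: 912 Ω to 1008 Ω.
960 ohms lies inside that range.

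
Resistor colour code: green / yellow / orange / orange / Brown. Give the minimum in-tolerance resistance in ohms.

537570 Ω

Green → 5 (first significant figure)
Yellow → 4 (second significant figure)
Orange → 3 (third significant figure)
Orange → ×10^3 multiplier
Brown → ±1% tolerance
543 × 1000 = 543000 Ω
Minimum = 543000 × (1 − 1/100) = 537570 Ω.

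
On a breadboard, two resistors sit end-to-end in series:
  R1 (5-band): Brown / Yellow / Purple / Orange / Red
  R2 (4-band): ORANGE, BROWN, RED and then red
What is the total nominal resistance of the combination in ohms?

150100 Ω

R1: brown, yellow, violet → 147; orange ×10^3 → 147000 Ω.
R2: orange, brown → 31; red ×10^2 → 3100 Ω.
Series: 147000 + 3100 = 150100 Ω.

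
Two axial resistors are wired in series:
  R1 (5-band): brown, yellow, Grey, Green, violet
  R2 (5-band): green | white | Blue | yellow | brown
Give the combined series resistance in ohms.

20760000 Ω

R1: brown, yellow, grey → 148; green ×10^5 → 14800000 Ω.
R2: green, white, blue → 596; yellow ×10^4 → 5960000 Ω.
Series: 14800000 + 5960000 = 20760000 Ω.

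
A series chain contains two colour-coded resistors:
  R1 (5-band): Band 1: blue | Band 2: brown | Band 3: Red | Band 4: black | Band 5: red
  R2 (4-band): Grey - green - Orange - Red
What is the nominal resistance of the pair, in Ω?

85612 Ω

R1: blue, brown, red → 612; black ×1 → 612 Ω.
R2: grey, green → 85; orange ×10^3 → 85000 Ω.
Series: 612 + 85000 = 85612 Ω.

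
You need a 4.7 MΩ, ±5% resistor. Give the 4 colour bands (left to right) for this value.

4700000 Ω = 47 × 10^5.
4 → yellow
7 → violet
Multiplier 10^5 → green.
±5% tolerance → gold.

yellow, violet, green, gold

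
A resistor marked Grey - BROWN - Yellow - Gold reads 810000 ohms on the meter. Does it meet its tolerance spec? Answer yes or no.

yes

Grey → 8 (first significant figure)
Brown → 1 (second significant figure)
Yellow → ×10^4 multiplier
Gold → ±5% tolerance
81 × 10000 = 810000 Ω
Allowed range: 769500 Ω to 850500 Ω.
810000 ohms lies inside that range.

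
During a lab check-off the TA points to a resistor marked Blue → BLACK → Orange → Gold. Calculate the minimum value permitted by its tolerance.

Blue → 6 (first significant figure)
Black → 0 (second significant figure)
Orange → ×10^3 multiplier
Gold → ±5% tolerance
60 × 1000 = 60000 Ω
Minimum = 60000 × (1 − 5/100) = 57000 Ω.

57000 Ω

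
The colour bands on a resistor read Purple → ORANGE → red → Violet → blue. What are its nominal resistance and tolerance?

Violet → 7 (first significant figure)
Orange → 3 (second significant figure)
Red → 2 (third significant figure)
Violet → ×10^7 multiplier
Blue → ±0.25% tolerance
732 × 10000000 = 7320000000 Ω

7320000000 Ω ±0.25%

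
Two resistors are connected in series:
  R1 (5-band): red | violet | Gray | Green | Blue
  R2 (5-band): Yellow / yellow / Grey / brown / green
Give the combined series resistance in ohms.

R1: red, violet, grey → 278; green ×10^5 → 27800000 Ω.
R2: yellow, yellow, grey → 448; brown ×10 → 4480 Ω.
Series: 27800000 + 4480 = 27804480 Ω.

27804480 Ω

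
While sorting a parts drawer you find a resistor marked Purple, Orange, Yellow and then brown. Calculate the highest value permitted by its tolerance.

Violet → 7 (first significant figure)
Orange → 3 (second significant figure)
Yellow → ×10^4 multiplier
Brown → ±1% tolerance
73 × 10000 = 730000 Ω
Highest = 730000 × (1 + 1/100) = 737300 Ω.

737300 Ω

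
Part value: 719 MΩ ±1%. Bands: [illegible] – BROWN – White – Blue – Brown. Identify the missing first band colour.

violet

719000000 Ω = 719 × 10^6.
The first band gives digit 7 of the significand, and 7 is violet.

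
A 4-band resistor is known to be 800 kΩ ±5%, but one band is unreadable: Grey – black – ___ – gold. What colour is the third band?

yellow

800000 Ω = 80 × 10^4.
The third band is the multiplier, 10^4, which is yellow.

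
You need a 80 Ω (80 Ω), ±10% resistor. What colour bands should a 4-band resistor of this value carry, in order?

grey, black, black, silver

80 Ω = 80 × 10^0.
8 → grey
0 → black
Multiplier 10^0 → black.
±10% tolerance → silver.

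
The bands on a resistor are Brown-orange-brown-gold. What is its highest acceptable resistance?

136.5 Ω

Brown → 1 (first significant figure)
Orange → 3 (second significant figure)
Brown → ×10 multiplier
Gold → ±5% tolerance
13 × 10 = 130 Ω
Highest = 130 × (1 + 5/100) = 136.5 Ω.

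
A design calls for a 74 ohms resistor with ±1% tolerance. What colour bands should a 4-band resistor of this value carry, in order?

74 Ω = 74 × 10^0.
7 → violet
4 → yellow
Multiplier 10^0 → black.
±1% tolerance → brown.

violet, yellow, black, brown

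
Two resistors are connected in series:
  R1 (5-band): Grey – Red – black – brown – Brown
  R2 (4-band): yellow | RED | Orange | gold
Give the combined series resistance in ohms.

50200 Ω

R1: grey, red, black → 820; brown ×10 → 8200 Ω.
R2: yellow, red → 42; orange ×10^3 → 42000 Ω.
Series: 8200 + 42000 = 50200 Ω.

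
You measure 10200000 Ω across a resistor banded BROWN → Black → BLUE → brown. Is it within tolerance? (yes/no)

no

Brown → 1 (first significant figure)
Black → 0 (second significant figure)
Blue → ×10^6 multiplier
Brown → ±1% tolerance
10 × 1000000 = 10000000 Ω
Allowed range: 9900000 Ω to 10100000 Ω.
10200000 Ω lies outside that range.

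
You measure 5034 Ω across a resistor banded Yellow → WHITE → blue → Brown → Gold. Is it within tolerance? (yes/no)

Yellow → 4 (first significant figure)
White → 9 (second significant figure)
Blue → 6 (third significant figure)
Brown → ×10 multiplier
Gold → ±5% tolerance
496 × 10 = 4960 Ω
Allowed range: 4712 Ω to 5208 Ω.
5034 Ω lies inside that range.

yes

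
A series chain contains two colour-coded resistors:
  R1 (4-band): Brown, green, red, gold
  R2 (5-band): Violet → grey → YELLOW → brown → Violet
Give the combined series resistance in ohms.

R1: brown, green → 15; red ×10^2 → 1500 Ω.
R2: violet, grey, yellow → 784; brown ×10 → 7840 Ω.
Series: 1500 + 7840 = 9340 Ω.

9340 Ω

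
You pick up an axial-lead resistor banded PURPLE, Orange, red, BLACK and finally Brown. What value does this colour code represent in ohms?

Violet → 7 (first significant figure)
Orange → 3 (second significant figure)
Red → 2 (third significant figure)
Black → ×1 multiplier
732 × 1 = 732 Ω

732 Ω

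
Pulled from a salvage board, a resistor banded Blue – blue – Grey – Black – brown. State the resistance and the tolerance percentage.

668 Ω ±1%

Blue → 6 (first significant figure)
Blue → 6 (second significant figure)
Grey → 8 (third significant figure)
Black → ×1 multiplier
Brown → ±1% tolerance
668 × 1 = 668 Ω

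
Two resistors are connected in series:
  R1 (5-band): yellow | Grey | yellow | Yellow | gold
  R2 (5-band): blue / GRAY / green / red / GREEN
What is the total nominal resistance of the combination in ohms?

4908500 Ω

R1: yellow, grey, yellow → 484; yellow ×10^4 → 4840000 Ω.
R2: blue, grey, green → 685; red ×10^2 → 68500 Ω.
Series: 4840000 + 68500 = 4908500 Ω.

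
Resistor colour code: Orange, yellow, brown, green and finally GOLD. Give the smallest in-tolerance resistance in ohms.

32395000 Ω

Orange → 3 (first significant figure)
Yellow → 4 (second significant figure)
Brown → 1 (third significant figure)
Green → ×10^5 multiplier
Gold → ±5% tolerance
341 × 100000 = 34100000 Ω
Smallest = 34100000 × (1 − 5/100) = 32395000 Ω.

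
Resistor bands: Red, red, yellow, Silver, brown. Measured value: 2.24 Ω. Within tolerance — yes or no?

yes

Red → 2 (first significant figure)
Red → 2 (second significant figure)
Yellow → 4 (third significant figure)
Silver → ×0.01 multiplier
Brown → ±1% tolerance
224 × 0.01 = 2.24 Ω
Allowed range: 2.2176 Ω to 2.2624 Ω.
2.24 Ω lies inside that range.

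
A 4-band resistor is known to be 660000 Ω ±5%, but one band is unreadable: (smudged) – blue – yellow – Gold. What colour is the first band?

blue

660000 Ω = 66 × 10^4.
The first band gives digit 6 of the significand, and 6 is blue.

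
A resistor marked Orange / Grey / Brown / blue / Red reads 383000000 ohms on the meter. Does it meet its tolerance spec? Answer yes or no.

Orange → 3 (first significant figure)
Grey → 8 (second significant figure)
Brown → 1 (third significant figure)
Blue → ×10^6 multiplier
Red → ±2% tolerance
381 × 1000000 = 381000000 Ω
Allowed range: 373380000 Ω to 388620000 Ω.
383000000 ohms lies inside that range.

yes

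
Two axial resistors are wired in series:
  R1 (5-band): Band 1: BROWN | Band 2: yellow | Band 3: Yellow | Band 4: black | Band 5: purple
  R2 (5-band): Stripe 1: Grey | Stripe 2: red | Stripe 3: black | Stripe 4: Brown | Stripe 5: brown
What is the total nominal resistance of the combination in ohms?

R1: brown, yellow, yellow → 144; black ×1 → 144 Ω.
R2: grey, red, black → 820; brown ×10 → 8200 Ω.
Series: 144 + 8200 = 8344 Ω.

8344 Ω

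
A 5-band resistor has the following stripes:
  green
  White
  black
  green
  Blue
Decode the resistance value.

Green → 5 (first significant figure)
White → 9 (second significant figure)
Black → 0 (third significant figure)
Green → ×10^5 multiplier
590 × 100000 = 59000000 Ω

59000000 Ω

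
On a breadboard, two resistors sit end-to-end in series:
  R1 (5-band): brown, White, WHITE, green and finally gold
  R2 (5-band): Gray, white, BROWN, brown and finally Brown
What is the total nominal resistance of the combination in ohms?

19908910 Ω

R1: brown, white, white → 199; green ×10^5 → 19900000 Ω.
R2: grey, white, brown → 891; brown ×10 → 8910 Ω.
Series: 19900000 + 8910 = 19908910 Ω.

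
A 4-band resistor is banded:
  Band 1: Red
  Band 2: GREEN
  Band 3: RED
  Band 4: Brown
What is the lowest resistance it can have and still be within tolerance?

2475 Ω

Red → 2 (first significant figure)
Green → 5 (second significant figure)
Red → ×10^2 multiplier
Brown → ±1% tolerance
25 × 100 = 2500 Ω
Lowest = 2500 × (1 − 1/100) = 2475 Ω.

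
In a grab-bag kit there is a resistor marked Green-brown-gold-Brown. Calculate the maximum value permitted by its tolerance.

Green → 5 (first significant figure)
Brown → 1 (second significant figure)
Gold → ×0.1 multiplier
Brown → ±1% tolerance
51 × 0.1 = 5.1 Ω
Maximum = 5.1 × (1 + 1/100) = 5.151 Ω.

5.151 Ω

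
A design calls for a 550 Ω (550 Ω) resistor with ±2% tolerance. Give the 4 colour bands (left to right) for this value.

green, green, brown, red

550 Ω = 55 × 10^1.
5 → green
5 → green
Multiplier 10^1 → brown.
±2% tolerance → red.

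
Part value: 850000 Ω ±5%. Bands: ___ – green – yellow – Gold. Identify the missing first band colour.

grey

850000 Ω = 85 × 10^4.
The first band gives digit 8 of the significand, and 8 is grey.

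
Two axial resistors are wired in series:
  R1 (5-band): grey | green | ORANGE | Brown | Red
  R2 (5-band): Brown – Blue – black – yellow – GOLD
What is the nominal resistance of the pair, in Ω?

R1: grey, green, orange → 853; brown ×10 → 8530 Ω.
R2: brown, blue, black → 160; yellow ×10^4 → 1600000 Ω.
Series: 8530 + 1600000 = 1608530 Ω.

1608530 Ω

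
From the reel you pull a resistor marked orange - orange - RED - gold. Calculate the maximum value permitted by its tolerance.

Orange → 3 (first significant figure)
Orange → 3 (second significant figure)
Red → ×10^2 multiplier
Gold → ±5% tolerance
33 × 100 = 3300 Ω
Maximum = 3300 × (1 + 5/100) = 3465 Ω.

3465 Ω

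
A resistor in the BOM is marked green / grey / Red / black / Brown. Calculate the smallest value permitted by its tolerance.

576.18 Ω

Green → 5 (first significant figure)
Grey → 8 (second significant figure)
Red → 2 (third significant figure)
Black → ×1 multiplier
Brown → ±1% tolerance
582 × 1 = 582 Ω
Smallest = 582 × (1 − 1/100) = 576.18 Ω.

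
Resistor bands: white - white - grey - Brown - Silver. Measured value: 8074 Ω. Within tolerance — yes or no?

White → 9 (first significant figure)
White → 9 (second significant figure)
Grey → 8 (third significant figure)
Brown → ×10 multiplier
Silver → ±10% tolerance
998 × 10 = 9980 Ω
Allowed range: 8982 Ω to 10978 Ω.
8074 Ω lies outside that range.

no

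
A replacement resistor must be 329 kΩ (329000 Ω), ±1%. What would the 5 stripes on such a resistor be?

orange, red, white, orange, brown

329000 Ω = 329 × 10^3.
3 → orange
2 → red
9 → white
Multiplier 10^3 → orange.
±1% tolerance → brown.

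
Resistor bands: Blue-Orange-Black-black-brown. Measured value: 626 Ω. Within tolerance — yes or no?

Blue → 6 (first significant figure)
Orange → 3 (second significant figure)
Black → 0 (third significant figure)
Black → ×1 multiplier
Brown → ±1% tolerance
630 × 1 = 630 Ω
Allowed range: 623.7 Ω to 636.3 Ω.
626 Ω lies inside that range.

yes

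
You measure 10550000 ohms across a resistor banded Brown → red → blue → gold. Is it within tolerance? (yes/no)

no

Brown → 1 (first significant figure)
Red → 2 (second significant figure)
Blue → ×10^6 multiplier
Gold → ±5% tolerance
12 × 1000000 = 12000000 Ω
Allowed range: 11400000 Ω to 12600000 Ω.
10550000 ohms lies outside that range.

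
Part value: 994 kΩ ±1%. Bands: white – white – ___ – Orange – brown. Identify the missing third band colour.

994000 Ω = 994 × 10^3.
The third band gives digit 4 of the significand, and 4 is yellow.

yellow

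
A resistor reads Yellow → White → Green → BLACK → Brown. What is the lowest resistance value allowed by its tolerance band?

490.05 Ω

Yellow → 4 (first significant figure)
White → 9 (second significant figure)
Green → 5 (third significant figure)
Black → ×1 multiplier
Brown → ±1% tolerance
495 × 1 = 495 Ω
Lowest = 495 × (1 − 1/100) = 490.05 Ω.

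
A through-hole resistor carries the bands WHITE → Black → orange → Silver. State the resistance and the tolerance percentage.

White → 9 (first significant figure)
Black → 0 (second significant figure)
Orange → ×10^3 multiplier
Silver → ±10% tolerance
90 × 1000 = 90000 Ω

90000 Ω ±10%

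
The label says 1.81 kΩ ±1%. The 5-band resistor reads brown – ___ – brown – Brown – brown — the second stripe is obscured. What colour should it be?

grey

1810 Ω = 181 × 10^1.
The second band gives digit 8 of the significand, and 8 is grey.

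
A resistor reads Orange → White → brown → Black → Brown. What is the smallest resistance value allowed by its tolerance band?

387.09 Ω

Orange → 3 (first significant figure)
White → 9 (second significant figure)
Brown → 1 (third significant figure)
Black → ×1 multiplier
Brown → ±1% tolerance
391 × 1 = 391 Ω
Smallest = 391 × (1 − 1/100) = 387.09 Ω.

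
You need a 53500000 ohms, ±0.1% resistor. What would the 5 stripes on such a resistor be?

green, orange, green, green, violet

53500000 Ω = 535 × 10^5.
5 → green
3 → orange
5 → green
Multiplier 10^5 → green.
±0.1% tolerance → violet.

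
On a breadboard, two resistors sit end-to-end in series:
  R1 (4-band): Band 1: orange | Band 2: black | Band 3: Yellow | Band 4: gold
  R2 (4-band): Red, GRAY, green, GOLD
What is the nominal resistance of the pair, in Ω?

3100000 Ω

R1: orange, black → 30; yellow ×10^4 → 300000 Ω.
R2: red, grey → 28; green ×10^5 → 2800000 Ω.
Series: 300000 + 2800000 = 3100000 Ω.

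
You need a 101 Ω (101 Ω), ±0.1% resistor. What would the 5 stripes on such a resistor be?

101 Ω = 101 × 10^0.
1 → brown
0 → black
1 → brown
Multiplier 10^0 → black.
±0.1% tolerance → violet.

brown, black, brown, black, violet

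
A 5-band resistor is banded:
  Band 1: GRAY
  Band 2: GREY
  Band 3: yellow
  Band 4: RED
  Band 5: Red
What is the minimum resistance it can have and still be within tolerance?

Grey → 8 (first significant figure)
Grey → 8 (second significant figure)
Yellow → 4 (third significant figure)
Red → ×10^2 multiplier
Red → ±2% tolerance
884 × 100 = 88400 Ω
Minimum = 88400 × (1 − 2/100) = 86632 Ω.

86632 Ω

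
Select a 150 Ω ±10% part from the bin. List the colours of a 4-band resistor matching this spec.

brown, green, brown, silver

150 Ω = 15 × 10^1.
1 → brown
5 → green
Multiplier 10^1 → brown.
±10% tolerance → silver.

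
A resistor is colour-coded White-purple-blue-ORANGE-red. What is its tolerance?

The last band, red, is the tolerance band.
Red corresponds to ±2%.

±2%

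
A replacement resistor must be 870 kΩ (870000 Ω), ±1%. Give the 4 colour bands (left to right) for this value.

grey, violet, yellow, brown

870000 Ω = 87 × 10^4.
8 → grey
7 → violet
Multiplier 10^4 → yellow.
±1% tolerance → brown.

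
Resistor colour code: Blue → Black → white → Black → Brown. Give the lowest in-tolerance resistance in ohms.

Blue → 6 (first significant figure)
Black → 0 (second significant figure)
White → 9 (third significant figure)
Black → ×1 multiplier
Brown → ±1% tolerance
609 × 1 = 609 Ω
Lowest = 609 × (1 − 1/100) = 602.91 Ω.

602.91 Ω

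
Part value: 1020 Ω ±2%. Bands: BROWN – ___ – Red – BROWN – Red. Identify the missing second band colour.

1020 Ω = 102 × 10^1.
The second band gives digit 0 of the significand, and 0 is black.

black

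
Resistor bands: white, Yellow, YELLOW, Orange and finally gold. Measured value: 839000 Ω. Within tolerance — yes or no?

no

White → 9 (first significant figure)
Yellow → 4 (second significant figure)
Yellow → 4 (third significant figure)
Orange → ×10^3 multiplier
Gold → ±5% tolerance
944 × 1000 = 944000 Ω
Allowed range: 896800 Ω to 991200 Ω.
839000 Ω lies outside that range.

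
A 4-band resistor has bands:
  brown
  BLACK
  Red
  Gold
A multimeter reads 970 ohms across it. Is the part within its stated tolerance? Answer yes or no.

yes

Brown → 1 (first significant figure)
Black → 0 (second significant figure)
Red → ×10^2 multiplier
Gold → ±5% tolerance
10 × 100 = 1000 Ω
Allowed range: 950 Ω to 1050 Ω.
970 ohms lies inside that range.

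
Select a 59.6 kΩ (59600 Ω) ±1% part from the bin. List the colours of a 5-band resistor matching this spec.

59600 Ω = 596 × 10^2.
5 → green
9 → white
6 → blue
Multiplier 10^2 → red.
±1% tolerance → brown.

green, white, blue, red, brown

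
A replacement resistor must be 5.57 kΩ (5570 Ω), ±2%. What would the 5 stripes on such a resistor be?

5570 Ω = 557 × 10^1.
5 → green
5 → green
7 → violet
Multiplier 10^1 → brown.
±2% tolerance → red.

green, green, violet, brown, red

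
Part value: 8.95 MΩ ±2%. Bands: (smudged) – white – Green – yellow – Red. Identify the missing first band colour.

8950000 Ω = 895 × 10^4.
The first band gives digit 8 of the significand, and 8 is grey.

grey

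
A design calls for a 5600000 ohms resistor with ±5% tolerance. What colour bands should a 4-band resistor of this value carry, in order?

5600000 Ω = 56 × 10^5.
5 → green
6 → blue
Multiplier 10^5 → green.
±5% tolerance → gold.

green, blue, green, gold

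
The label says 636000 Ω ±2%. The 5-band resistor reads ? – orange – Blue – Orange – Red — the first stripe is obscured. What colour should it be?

636000 Ω = 636 × 10^3.
The first band gives digit 6 of the significand, and 6 is blue.

blue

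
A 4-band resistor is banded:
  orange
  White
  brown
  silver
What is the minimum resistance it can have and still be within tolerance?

351 Ω

Orange → 3 (first significant figure)
White → 9 (second significant figure)
Brown → ×10 multiplier
Silver → ±10% tolerance
39 × 10 = 390 Ω
Minimum = 390 × (1 − 10/100) = 351 Ω.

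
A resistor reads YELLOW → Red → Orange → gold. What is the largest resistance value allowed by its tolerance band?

Yellow → 4 (first significant figure)
Red → 2 (second significant figure)
Orange → ×10^3 multiplier
Gold → ±5% tolerance
42 × 1000 = 42000 Ω
Largest = 42000 × (1 + 5/100) = 44100 Ω.

44100 Ω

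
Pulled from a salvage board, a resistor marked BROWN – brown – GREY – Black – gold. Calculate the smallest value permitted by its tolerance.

Brown → 1 (first significant figure)
Brown → 1 (second significant figure)
Grey → 8 (third significant figure)
Black → ×1 multiplier
Gold → ±5% tolerance
118 × 1 = 118 Ω
Smallest = 118 × (1 − 5/100) = 112.1 Ω.

112.1 Ω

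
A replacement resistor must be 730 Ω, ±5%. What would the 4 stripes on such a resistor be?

violet, orange, brown, gold

730 Ω = 73 × 10^1.
7 → violet
3 → orange
Multiplier 10^1 → brown.
±5% tolerance → gold.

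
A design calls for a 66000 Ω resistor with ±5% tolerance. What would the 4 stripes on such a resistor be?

blue, blue, orange, gold

66000 Ω = 66 × 10^3.
6 → blue
6 → blue
Multiplier 10^3 → orange.
±5% tolerance → gold.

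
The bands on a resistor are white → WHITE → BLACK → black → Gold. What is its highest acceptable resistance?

1039.5 Ω

White → 9 (first significant figure)
White → 9 (second significant figure)
Black → 0 (third significant figure)
Black → ×1 multiplier
Gold → ±5% tolerance
990 × 1 = 990 Ω
Highest = 990 × (1 + 5/100) = 1039.5 Ω.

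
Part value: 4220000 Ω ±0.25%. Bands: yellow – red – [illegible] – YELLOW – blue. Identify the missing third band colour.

4220000 Ω = 422 × 10^4.
The third band gives digit 2 of the significand, and 2 is red.

red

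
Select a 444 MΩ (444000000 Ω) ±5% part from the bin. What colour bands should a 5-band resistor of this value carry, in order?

444000000 Ω = 444 × 10^6.
4 → yellow
4 → yellow
4 → yellow
Multiplier 10^6 → blue.
±5% tolerance → gold.

yellow, yellow, yellow, blue, gold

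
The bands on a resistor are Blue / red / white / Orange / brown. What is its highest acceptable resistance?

635290 Ω

Blue → 6 (first significant figure)
Red → 2 (second significant figure)
White → 9 (third significant figure)
Orange → ×10^3 multiplier
Brown → ±1% tolerance
629 × 1000 = 629000 Ω
Highest = 629000 × (1 + 1/100) = 635290 Ω.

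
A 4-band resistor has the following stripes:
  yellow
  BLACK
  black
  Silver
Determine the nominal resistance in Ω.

Yellow → 4 (first significant figure)
Black → 0 (second significant figure)
Black → ×1 multiplier
40 × 1 = 40 Ω

40 Ω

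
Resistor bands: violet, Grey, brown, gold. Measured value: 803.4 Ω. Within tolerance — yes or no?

Violet → 7 (first significant figure)
Grey → 8 (second significant figure)
Brown → ×10 multiplier
Gold → ±5% tolerance
78 × 10 = 780 Ω
Allowed range: 741 Ω to 819 Ω.
803.4 Ω lies inside that range.

yes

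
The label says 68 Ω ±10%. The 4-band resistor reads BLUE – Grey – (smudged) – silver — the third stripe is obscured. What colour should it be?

68 Ω = 68 × 10^0.
The third band is the multiplier, 10^0, which is black.

black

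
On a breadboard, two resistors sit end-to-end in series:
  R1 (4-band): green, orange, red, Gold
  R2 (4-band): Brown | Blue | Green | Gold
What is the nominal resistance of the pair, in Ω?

1605300 Ω

R1: green, orange → 53; red ×10^2 → 5300 Ω.
R2: brown, blue → 16; green ×10^5 → 1600000 Ω.
Series: 5300 + 1600000 = 1605300 Ω.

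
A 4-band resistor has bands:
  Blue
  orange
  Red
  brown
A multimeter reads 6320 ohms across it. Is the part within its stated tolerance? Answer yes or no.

yes

Blue → 6 (first significant figure)
Orange → 3 (second significant figure)
Red → ×10^2 multiplier
Brown → ±1% tolerance
63 × 100 = 6300 Ω
Allowed range: 6237 Ω to 6363 Ω.
6320 ohms lies inside that range.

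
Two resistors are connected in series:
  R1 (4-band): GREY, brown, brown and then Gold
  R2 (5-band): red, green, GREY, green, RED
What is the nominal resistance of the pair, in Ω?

25800810 Ω

R1: grey, brown → 81; brown ×10 → 810 Ω.
R2: red, green, grey → 258; green ×10^5 → 25800000 Ω.
Series: 810 + 25800000 = 25800810 Ω.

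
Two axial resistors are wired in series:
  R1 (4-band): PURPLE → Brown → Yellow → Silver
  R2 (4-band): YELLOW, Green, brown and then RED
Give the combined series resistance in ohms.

710450 Ω

R1: violet, brown → 71; yellow ×10^4 → 710000 Ω.
R2: yellow, green → 45; brown ×10 → 450 Ω.
Series: 710000 + 450 = 710450 Ω.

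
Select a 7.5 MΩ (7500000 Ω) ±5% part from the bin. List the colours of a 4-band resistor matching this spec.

violet, green, green, gold

7500000 Ω = 75 × 10^5.
7 → violet
5 → green
Multiplier 10^5 → green.
±5% tolerance → gold.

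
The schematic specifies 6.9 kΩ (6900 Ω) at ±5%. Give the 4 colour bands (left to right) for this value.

6900 Ω = 69 × 10^2.
6 → blue
9 → white
Multiplier 10^2 → red.
±5% tolerance → gold.

blue, white, red, gold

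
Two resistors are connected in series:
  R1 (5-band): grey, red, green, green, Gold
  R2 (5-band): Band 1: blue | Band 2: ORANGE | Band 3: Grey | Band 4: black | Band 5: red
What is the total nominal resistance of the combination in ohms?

82500638 Ω

R1: grey, red, green → 825; green ×10^5 → 82500000 Ω.
R2: blue, orange, grey → 638; black ×1 → 638 Ω.
Series: 82500000 + 638 = 82500638 Ω.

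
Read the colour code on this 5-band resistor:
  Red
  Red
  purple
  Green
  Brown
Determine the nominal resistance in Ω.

22700000 Ω

Red → 2 (first significant figure)
Red → 2 (second significant figure)
Violet → 7 (third significant figure)
Green → ×10^5 multiplier
227 × 100000 = 22700000 Ω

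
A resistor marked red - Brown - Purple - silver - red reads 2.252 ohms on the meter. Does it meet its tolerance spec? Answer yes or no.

no

Red → 2 (first significant figure)
Brown → 1 (second significant figure)
Violet → 7 (third significant figure)
Silver → ×0.01 multiplier
Red → ±2% tolerance
217 × 0.01 = 2.17 Ω
Allowed range: 2.1266 Ω to 2.2134 Ω.
2.252 ohms lies outside that range.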